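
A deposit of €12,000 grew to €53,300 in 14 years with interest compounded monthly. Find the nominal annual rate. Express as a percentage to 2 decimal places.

The 168-period growth factor is 53,300/12,000 = 4.44167.
r/12 = 4.44167^(1/168) − 1 ≈ 0.00891468, so r ≈ 12·0.00891468 = 10.69761%.

10.70%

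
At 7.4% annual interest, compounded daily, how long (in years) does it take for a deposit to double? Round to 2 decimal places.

9.37 years

(1 + 0.00020274)^(365t) = 2.
365t = ln 2 / ln(1 + 0.00020274) ≈ 0.69315/0.000202719 ≈ 3419.2482.
t ≈ 9.3678.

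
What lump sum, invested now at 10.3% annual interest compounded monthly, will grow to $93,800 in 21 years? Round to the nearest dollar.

$10,885

Periodic rate = 10.3%/12 = 0.00858333; 252 periods.
P = 93,800/(1 + 0.103/12)^252 ≈ 93,800/8.6172835711 ≈ 10,885.1008.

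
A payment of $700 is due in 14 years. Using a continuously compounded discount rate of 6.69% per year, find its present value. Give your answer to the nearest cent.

$274.37

P = A·e^(−rt) = 700·e^(−0.9366).
e^(−0.9366) ≈ 0.39195823, so P ≈ 274.3708.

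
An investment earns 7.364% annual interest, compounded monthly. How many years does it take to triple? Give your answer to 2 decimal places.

14.96 years

(1 + 0.00613667)^(12t) = 3.
12t = ln 3 / ln(1 + 0.00613667) ≈ 1.0986/0.00611791 ≈ 179.5730.
t ≈ 14.9644.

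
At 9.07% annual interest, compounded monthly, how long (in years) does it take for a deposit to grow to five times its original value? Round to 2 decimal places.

(1 + 0.00755833)^(12t) = 5.
12t = ln 5 / ln(1 + 0.00755833) ≈ 1.6094/0.00752991 ≈ 213.7393.
t ≈ 17.8116.

17.81 years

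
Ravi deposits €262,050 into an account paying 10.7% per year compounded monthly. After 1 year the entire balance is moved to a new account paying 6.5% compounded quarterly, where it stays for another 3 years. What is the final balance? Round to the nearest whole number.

Phase 1: 262,050·(1 + 0.107/12)^12 ≈ 291,506.1492.
Phase 2: 291,506.1492·(1 + 0.01625)^12 ≈ 353,715.7707.

€353,716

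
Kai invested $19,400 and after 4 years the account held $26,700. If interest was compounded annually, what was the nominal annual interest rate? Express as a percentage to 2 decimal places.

8.31%

(1 + r)^4 = 26,700/19,400 = 1.37629.
1 + r = 1.37629^(1/4) ≈ 1.083122, so r ≈ 0.083122.
r ≈ 8.31220%.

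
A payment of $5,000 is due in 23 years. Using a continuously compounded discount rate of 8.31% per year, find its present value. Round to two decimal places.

P = A·e^(−rt) = 5,000·e^(−1.9113).
e^(−1.9113) ≈ 0.1478880072, so P ≈ 739.4400.

$739.44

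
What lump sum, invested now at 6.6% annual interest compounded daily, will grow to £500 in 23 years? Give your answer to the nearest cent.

£109.59

Growth factor = (1 + 0.066/365)^8395 ≈ 4.56246375.
P = 500/4.56246375 ≈ 109.5899.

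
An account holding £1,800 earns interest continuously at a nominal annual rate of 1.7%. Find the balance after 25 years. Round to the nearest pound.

A = P·e^(rt) = 1,800·e^(0.017·25) = 1,800·e^0.425.
e^0.425 ≈ 1.52959042, so A ≈ 2,753.2628.

£2,753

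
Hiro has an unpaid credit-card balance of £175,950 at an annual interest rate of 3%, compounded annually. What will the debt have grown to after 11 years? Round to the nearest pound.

£243,556

Annual rate = 3% = 0.03; years = 11.
A = 175,950·(1 + 0.03)^11 ≈ 175,950·1.38423387072 ≈ 243,555.9496.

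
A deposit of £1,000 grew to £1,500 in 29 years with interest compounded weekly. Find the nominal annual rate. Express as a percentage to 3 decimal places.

The 1508-period growth factor is 1,500/1,000 = 1.5.
r/52 = 1.5^(1/1508) − 1 ≈ 0.000268912, so r ≈ 52·0.000268912 = 1.39834%.

1.398%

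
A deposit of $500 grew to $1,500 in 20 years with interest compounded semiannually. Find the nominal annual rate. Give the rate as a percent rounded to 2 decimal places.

5.57%

The 40-period growth factor is 1,500/500 = 3.
r/2 = 3^(1/40) − 1 ≈ 0.027846, so r ≈ 2·0.027846 = 5.56919%.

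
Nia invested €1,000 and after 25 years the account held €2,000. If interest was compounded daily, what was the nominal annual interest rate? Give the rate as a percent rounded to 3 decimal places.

(1 + r/365)^9125 = 2,000/1,000 = 2.
1 + r/365 = 2^(1/9125) ≈ 1.000076, so r/365 ≈ 0.0000759642.
r ≈ 365·0.0000759642 = 2.77269%.

2.773%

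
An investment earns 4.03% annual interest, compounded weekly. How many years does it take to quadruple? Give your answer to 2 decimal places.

34.41 years

(1 + 0.000775)^(52t) = 4.
52t = ln 4 / ln(1 + 0.000775) ≈ 1.3863/0.0007747 ≈ 1789.4600.
t ≈ 34.4127.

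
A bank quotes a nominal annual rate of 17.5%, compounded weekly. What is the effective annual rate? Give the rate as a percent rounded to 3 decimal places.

19.090%

One year is 52 periods at 0.00336538 each: (1 + 0.00336538)^52 ≈ 1.190896.
EAR = 1.190896 − 1 ≈ 19.08963%.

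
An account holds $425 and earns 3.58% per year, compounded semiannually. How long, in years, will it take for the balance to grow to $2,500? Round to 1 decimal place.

49.9 years

(1 + 0.0179)^(2t) = 2,500/425 = 5.8824.
2t·ln(1 + 0.0179) = ln(5.8824); 2t = 1.772/0.0177417 ≈ 99.8754.
t ≈ 49.9377 years.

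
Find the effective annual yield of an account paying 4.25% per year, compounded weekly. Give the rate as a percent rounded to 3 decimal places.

4.340%

EAR = (1 + 4.25%/52)^52 − 1 = (1 + 0.000817308)^52 − 1.
(1 + 0.000817308)^52 ≈ 1.043398, so EAR ≈ 4.33979%.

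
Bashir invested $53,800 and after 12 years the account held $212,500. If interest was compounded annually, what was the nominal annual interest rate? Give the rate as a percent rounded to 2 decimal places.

The 12-period growth factor is 212,500/53,800 = 3.94981.
r = 3.94981^(1/12) − 1 ≈ 0.121282, i.e. 12.12817%.

12.13%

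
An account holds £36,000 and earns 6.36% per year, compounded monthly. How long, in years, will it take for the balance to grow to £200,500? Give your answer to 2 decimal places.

(1 + 0.0053)^(12t) = 200,500/36,000 = 5.5694.
12t·ln(1 + 0.0053) = ln(5.5694); 12t = 1.7173/0.005286 ≈ 324.8759.
t ≈ 27.0730 years.

27.07 years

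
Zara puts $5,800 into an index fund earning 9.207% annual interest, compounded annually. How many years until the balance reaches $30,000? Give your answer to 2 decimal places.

18.66 years

We need (1 + 0.09207)^t = 5.1724, so t = ln 5.1724 / ln 1.09207 ≈ 18.6584.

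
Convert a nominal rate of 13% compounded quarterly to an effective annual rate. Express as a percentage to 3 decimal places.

13.648%

EAR = (1 + 13%/4)^4 − 1 = (1 + 0.0325)^4 − 1.
(1 + 0.0325)^4 ≈ 1.136476, so EAR ≈ 13.64759%.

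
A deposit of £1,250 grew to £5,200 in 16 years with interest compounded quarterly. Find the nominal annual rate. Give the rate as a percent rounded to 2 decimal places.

(1 + r/4)^64 = 5,200/1,250 = 4.16.
1 + r/4 = 4.16^(1/64) ≈ 1.022524, so r/4 ≈ 0.0225236.
r ≈ 4·0.0225236 = 9.00943%.

9.01%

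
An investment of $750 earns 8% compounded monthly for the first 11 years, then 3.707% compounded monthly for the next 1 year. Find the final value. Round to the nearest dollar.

Phase 1: 750·(1 + 0.08/12)^132 ≈ 1,802.9020.
Phase 2: 1,802.9020·(1 + 0.03707/12)^12 ≈ 1,870.8828.

$1,871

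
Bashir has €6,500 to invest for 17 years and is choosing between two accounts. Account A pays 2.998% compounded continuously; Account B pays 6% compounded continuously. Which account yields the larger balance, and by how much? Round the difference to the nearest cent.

Account B, by €7,205.05

A: e^(0.02998·17) = e^0.50966 ≈ 1.6647250922, so 6,500 × 1.6647250922 ≈ 10,820.7131.
B: e^(0.06·17) = e^1.02 ≈ 2.773194764, so 6,500 × 2.773194764 ≈ 18,025.7660.
Difference ≈ 7,205.0529 in favor of B.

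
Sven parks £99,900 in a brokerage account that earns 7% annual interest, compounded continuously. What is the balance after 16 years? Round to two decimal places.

A = P·e^(rt) = 99,900·e^(0.07·16) = 99,900·e^1.12.
e^1.12 ≈ 3.06485420329, so A ≈ 306,178.9349.

£306,178.93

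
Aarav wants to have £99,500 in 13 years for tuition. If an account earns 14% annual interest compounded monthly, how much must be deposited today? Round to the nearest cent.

£16,292.30

Periodic rate = 14%/12 = 0.0116667; 156 periods.
P = 99,500/(1 + 0.14/12)^156 ≈ 99,500/6.1071803871 ≈ 16,292.2975.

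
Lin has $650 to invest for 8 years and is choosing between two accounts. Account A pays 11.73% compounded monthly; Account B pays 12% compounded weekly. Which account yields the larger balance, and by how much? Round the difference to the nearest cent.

A: (1 + 0.009775)^96 ≈ 2.544268649, so 650 × 2.544268649 ≈ 1,653.7746.
B: (1 + 0.12/52)^416 ≈ 2.608809557, so 650 × 2.608809557 ≈ 1,695.7262.
Difference ≈ 41.9516 in favor of B.

Account B, by $41.95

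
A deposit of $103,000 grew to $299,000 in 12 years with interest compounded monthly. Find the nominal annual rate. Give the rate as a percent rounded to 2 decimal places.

(1 + r/12)^144 = 299,000/103,000 = 2.90291.
1 + r/12 = 2.90291^(1/144) ≈ 1.007428, so r/12 ≈ 0.00742825.
r ≈ 12·0.00742825 = 8.91390%.

8.91%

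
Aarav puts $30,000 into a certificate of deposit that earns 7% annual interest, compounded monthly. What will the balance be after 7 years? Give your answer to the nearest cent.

Periodic rate = 7%/12 = 0.00583333; periods = 12·7 = 84.
A = 30,000·(1 + 0.07/12)^84 ≈ 30,000·1.6299940541 ≈ 48,899.8216.

$48,899.82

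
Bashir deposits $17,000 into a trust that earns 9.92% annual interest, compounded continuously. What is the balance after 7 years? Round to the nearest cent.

$34,042.62

A = P·e^(rt) = 17,000·e^(0.0992·7) = 17,000·e^0.6944.
e^0.6944 ≈ 2.0025072091, so A ≈ 34,042.6226.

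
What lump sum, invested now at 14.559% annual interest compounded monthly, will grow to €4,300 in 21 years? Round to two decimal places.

€205.90

Periodic rate = 14.559%/12 = 0.0121325; 252 periods.
P = 4,300/(1 + 0.0121325)^252 ≈ 4,300/20.88417655 ≈ 205.8975.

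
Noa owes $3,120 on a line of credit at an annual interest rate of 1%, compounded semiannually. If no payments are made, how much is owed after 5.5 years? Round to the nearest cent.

$3,295.95

Periodic rate = 1%/2 = 0.005; periods = 2·5.5 = 11.
A = 3,120·(1 + 0.005)^11 ≈ 3,120·1.056395833 ≈ 3,295.9550.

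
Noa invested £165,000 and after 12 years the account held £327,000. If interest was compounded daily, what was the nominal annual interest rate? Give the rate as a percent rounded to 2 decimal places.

5.70%

The 4380-period growth factor is 327,000/165,000 = 1.98182.
r/365 = 1.98182^(1/4380) − 1 ≈ 0.00015618, so r ≈ 365·0.00015618 = 5.70057%.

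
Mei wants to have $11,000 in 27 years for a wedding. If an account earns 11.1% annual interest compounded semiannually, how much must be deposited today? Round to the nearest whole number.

Growth factor = (1 + 0.0555)^54 ≈ 18.481824109.
P = 11,000/18.481824109 ≈ 595.1793.

$595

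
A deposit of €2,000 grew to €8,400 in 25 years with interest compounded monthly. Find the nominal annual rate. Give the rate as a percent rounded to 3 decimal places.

The 300-period growth factor is 8,400/2,000 = 4.2.
r/12 = 4.2^(1/300) − 1 ≈ 0.00479507, so r ≈ 12·0.00479507 = 5.75409%.

5.754%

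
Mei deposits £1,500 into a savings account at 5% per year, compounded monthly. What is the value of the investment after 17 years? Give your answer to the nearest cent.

Growth factor = (1 + 0.05/12)^204 ≈ 2.335518846.
A ≈ 1,500 × 2.335518846 ≈ 3,503.2783.

£3,503.28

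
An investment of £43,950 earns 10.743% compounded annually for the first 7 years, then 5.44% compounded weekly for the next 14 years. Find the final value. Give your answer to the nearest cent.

After 7 years at 10.743%: 43,950 × 2.04274421774 ≈ 89,778.6084.
Then 14 years at 5.44%: 89,778.6084 × 2.14084776454 ≈ 192,202.3330.

£192,202.33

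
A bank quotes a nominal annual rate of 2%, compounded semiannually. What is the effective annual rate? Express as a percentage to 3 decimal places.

One year is 2 periods at 0.01 each: (1 + 0.01)^2 ≈ 1.0201.
EAR = 1.0201 − 1 ≈ 2.01000%.

2.010%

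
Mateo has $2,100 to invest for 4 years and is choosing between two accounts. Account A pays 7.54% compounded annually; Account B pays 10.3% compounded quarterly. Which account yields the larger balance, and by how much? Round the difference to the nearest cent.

Account B, by $345.50

A: (1 + 0.0754)^4 ≈ 1.337457925, so 2,100 × 1.337457925 ≈ 2,808.6616.
B: (1 + 0.02575)^16 ≈ 1.501980901, so 2,100 × 1.501980901 ≈ 3,154.1599.
Difference ≈ 345.4982 in favor of B.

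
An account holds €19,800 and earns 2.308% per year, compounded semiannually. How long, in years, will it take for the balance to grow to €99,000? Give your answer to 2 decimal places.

70.13 years

(1 + 0.01154)^(2t) = 99,000/19,800 = 5.
2t·ln(1 + 0.01154) = ln(5); 2t = 1.6094/0.0114739 ≈ 140.2692.
t ≈ 70.1346 years.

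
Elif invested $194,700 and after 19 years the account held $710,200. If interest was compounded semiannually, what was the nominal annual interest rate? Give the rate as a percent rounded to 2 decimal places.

6.93%

The 38-period growth factor is 710,200/194,700 = 3.64766.
r/2 = 3.64766^(1/38) − 1 ≈ 0.0346414, so r ≈ 2·0.0346414 = 6.92828%.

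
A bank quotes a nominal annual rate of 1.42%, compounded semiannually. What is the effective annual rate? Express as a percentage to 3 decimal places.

One year is 2 periods at 0.0071 each: (1 + 0.0071)^2 ≈ 1.01425.
EAR = 1.01425 − 1 ≈ 1.42504%.

1.425%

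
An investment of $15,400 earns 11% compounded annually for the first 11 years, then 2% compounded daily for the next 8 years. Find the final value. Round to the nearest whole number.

Phase 1: 15,400·(1 + 0.11)^11 ≈ 48,537.0623.
Phase 2: 48,537.0623·(1 + 0.02/365)^2920 ≈ 56,958.5206.

$56,959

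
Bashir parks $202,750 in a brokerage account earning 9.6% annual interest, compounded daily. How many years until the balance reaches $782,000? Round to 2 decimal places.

We need (1 + 0.000263014)^(365t) = 3.857, so 365t = ln 3.857 / ln 1.000263 ≈ 5133.0351.
t ≈ 5133.0351/365 = 14.0631 years.

14.06 years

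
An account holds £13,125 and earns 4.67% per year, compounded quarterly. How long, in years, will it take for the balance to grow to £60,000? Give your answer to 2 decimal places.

32.73 years

We need (1 + 0.011675)^(4t) = 4.5714, so 4t = ln 4.5714 / ln 1.011675 ≈ 130.9362.
t ≈ 130.9362/4 = 32.7341 years.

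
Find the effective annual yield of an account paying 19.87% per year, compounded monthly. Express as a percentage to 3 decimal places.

One year is 12 periods at 0.0165583 each: (1 + 0.0165583)^12 ≈ 1.217833.
EAR = 1.217833 − 1 ≈ 21.78328%.

21.783%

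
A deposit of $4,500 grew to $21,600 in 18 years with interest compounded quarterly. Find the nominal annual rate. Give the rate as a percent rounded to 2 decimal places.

8.81%

(1 + r/4)^72 = 21,600/4,500 = 4.8.
1 + r/4 = 4.8^(1/72) ≈ 1.022025, so r/4 ≈ 0.0220254.
r ≈ 4·0.0220254 = 8.81015%.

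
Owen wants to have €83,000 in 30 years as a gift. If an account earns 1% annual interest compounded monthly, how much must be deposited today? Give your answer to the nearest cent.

€61,495.59

Growth factor = (1 + 0.01/12)^360 ≈ 1.3496901794.
P = 83,000/1.3496901794 ≈ 61,495.5945.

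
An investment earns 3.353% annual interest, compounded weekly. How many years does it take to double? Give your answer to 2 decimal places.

(1 + 0.000644808)^(52t) = 2.
52t = ln 2 / ln(1 + 0.000644808) ≈ 0.69315/0.0006446 ≈ 1075.3138.
t ≈ 20.6791.

20.68 years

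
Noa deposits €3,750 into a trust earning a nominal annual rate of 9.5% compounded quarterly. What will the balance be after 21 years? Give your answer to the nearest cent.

Growth factor = (1 + 0.02375)^84 ≈ 7.1827184065.
A ≈ 3,750 × 7.1827184065 ≈ 26,935.1940.

€26,935.19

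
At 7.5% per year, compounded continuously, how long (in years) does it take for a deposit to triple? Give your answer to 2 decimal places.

14.65 years

e^(0.075t) = 3, so 0.075t = ln 3 ≈ 1.0986.
t ≈ 1.0986/0.075 ≈ 14.6482.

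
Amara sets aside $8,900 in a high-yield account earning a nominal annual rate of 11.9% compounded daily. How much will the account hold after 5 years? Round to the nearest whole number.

$16,134

Periodic rate = 11.9%/365 = 0.000326027; periods = 365·5 = 1825.
A = 8,900·(1 + 0.119/365)^1825 ≈ 8,900·1.8128551401 ≈ 16,134.4107.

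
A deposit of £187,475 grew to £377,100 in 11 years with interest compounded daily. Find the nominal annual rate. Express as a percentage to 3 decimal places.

6.354%

(1 + r/365)^4015 = 377,100/187,475 = 2.01147.
1 + r/365 = 2.01147^(1/4015) ≈ 1.000174, so r/365 ≈ 0.000174079.
r ≈ 365·0.000174079 = 6.35387%.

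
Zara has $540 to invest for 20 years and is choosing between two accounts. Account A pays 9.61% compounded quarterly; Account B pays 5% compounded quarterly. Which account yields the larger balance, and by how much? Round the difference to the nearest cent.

A: (1 + 0.024025)^80 ≈ 6.681050466, so 540 × 6.681050466 ≈ 3,607.7673.
B: (1 + 0.0125)^80 ≈ 2.701484941, so 540 × 2.701484941 ≈ 1,458.8019.
Difference ≈ 2,148.9654 in favor of A.

Account A, by $2,148.97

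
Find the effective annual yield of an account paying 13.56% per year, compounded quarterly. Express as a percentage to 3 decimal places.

EAR = (1 + 13.56%/4)^4 − 1 = (1 + 0.0339)^4 − 1.
(1 + 0.0339)^4 ≈ 1.142652, so EAR ≈ 14.26524%.

14.265%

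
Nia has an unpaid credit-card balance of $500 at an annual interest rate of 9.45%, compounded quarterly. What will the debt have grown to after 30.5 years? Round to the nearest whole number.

Growth factor = (1 + 0.023625)^122 ≈ 17.26584599.
A ≈ 500 × 17.26584599 ≈ 8,632.9230.

$8,633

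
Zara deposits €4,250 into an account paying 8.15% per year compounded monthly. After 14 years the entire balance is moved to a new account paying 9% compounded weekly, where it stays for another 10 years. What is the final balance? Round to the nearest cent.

€32,566.49

After 14 years at 8.15%: 4,250 × 3.1178473408 ≈ 13,250.8512.
Then 10 years at 9%: 13,250.8512 × 2.4576904103 ≈ 32,566.4899.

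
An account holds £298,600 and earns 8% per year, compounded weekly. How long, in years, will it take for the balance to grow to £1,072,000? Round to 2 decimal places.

15.99 years

We need (1 + 0.00153846)^(52t) = 3.5901, so 52t = ln 3.5901 / ln 1.001538 ≈ 831.4536.
t ≈ 831.4536/52 = 15.9895 years.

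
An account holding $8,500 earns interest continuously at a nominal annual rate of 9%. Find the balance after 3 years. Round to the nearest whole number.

$11,135

A = P·e^(rt) = 8,500·e^(0.09·3) = 8,500·e^0.27.
e^0.27 ≈ 1.3099644507, so A ≈ 11,134.6978.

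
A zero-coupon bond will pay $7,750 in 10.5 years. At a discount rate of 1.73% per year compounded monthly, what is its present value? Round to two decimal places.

Growth factor = (1 + 0.0173/12)^126 ≈ 1.199037542.
P = 7,750/1.199037542 ≈ 6,463.5174.

$6,463.52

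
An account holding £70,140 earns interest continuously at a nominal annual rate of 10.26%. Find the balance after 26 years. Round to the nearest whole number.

A = P·e^(rt) = 70,140·e^(0.1026·26) = 70,140·e^2.6676.
e^2.6676 ≈ 14.4053548206, so A ≈ 1,010,391.5871.

£1,010,392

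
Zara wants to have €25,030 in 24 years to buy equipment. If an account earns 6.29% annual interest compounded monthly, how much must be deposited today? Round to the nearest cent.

Periodic rate = 6.29%/12 = 0.00524167; 288 periods.
P = 25,030/(1 + 0.0629/12)^288 ≈ 25,030/4.5071154601 ≈ 5,553.4410.

€5,553.44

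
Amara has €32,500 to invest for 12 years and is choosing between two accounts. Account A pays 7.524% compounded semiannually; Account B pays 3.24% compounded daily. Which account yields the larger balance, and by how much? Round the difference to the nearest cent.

A: (1 + 0.03762)^24 ≈ 2.426163245, so 32,500 × 2.426163245 ≈ 78,850.3055.
B: (1 + 0.0324/365)^4380 ≈ 1.475184025, so 32,500 × 1.475184025 ≈ 47,943.4808.
Difference ≈ 30,906.8247 in favor of A.

Account A, by €30,906.82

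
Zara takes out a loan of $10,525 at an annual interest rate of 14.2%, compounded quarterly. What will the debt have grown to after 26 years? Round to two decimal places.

Growth factor = (1 + 0.0355)^104 ≈ 37.6366305445.
A ≈ 10,525 × 37.6366305445 ≈ 396,125.5365.

$396,125.54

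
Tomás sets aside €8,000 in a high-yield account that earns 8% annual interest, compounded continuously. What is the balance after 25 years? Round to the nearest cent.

A = P·e^(rt) = 8,000·e^(0.08·25) = 8,000·e^2.
e^2 ≈ 7.3890560989, so A ≈ 59,112.4488.

€59,112.45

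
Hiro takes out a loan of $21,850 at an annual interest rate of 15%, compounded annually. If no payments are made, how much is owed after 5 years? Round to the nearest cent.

$43,948.15

Growth factor = (1 + 0.15)^5 ≈ 2.0113571875.
A ≈ 21,850 × 2.0113571875 ≈ 43,948.1545.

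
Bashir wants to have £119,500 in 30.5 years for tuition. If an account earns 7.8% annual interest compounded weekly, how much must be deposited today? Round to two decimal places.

Growth factor = (1 + 0.0015)^1586 ≈ 10.7748803578.
P = 119,500/10.7748803578 ≈ 11,090.6104.

£11,090.61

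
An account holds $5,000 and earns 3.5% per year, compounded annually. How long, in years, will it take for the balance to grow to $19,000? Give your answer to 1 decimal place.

38.8 years

(1 + 0.035)^t = 19,000/5,000 = 3.8.
t·ln(1 + 0.035) = ln(3.8); t = 1.335/0.0344014 ≈ 38.8066.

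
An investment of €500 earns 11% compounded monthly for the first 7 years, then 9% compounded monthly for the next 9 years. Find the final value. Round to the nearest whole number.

Phase 1: 500·(1 + 0.11/12)^84 ≈ 1,076.1018.
Phase 2: 1,076.1018·(1 + 0.0075)^108 ≈ 2,411.6778.

€2,412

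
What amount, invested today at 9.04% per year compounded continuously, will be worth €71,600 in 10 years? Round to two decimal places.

€28,994.18

P = A·e^(−rt) = 71,600·e^(−0.904).
e^(−0.904) ≈ 0.40494662933, so P ≈ 28,994.1787.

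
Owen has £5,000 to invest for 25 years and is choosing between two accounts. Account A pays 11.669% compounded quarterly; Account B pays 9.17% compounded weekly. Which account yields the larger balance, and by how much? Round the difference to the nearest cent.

Account A growth factor: (1 + 0.0291725)^100 ≈ 17.734433205; balance ≈ 88,672.1660.
Account B growth factor: (1 + 0.0917/52)^1300 ≈ 9.8796887228; balance ≈ 49,398.4436.
Account A is larger by 39,273.7224.

Account A, by £39,273.72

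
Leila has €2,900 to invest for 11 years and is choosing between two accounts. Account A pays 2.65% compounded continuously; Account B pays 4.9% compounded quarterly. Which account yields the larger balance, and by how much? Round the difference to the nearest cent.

A: e^(0.0265·11) = e^0.2915 ≈ 1.338433633, so 2,900 × 1.338433633 ≈ 3,881.4575.
B: (1 + 0.01225)^44 ≈ 1.708687174, so 2,900 × 1.708687174 ≈ 4,955.1928.
Difference ≈ 1,073.7353 in favor of B.

Account B, by €1,073.74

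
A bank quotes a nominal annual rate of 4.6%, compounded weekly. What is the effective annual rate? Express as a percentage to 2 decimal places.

4.71%

EAR = (1 + 4.6%/52)^52 − 1 = (1 + 0.000884615)^52 − 1.
(1 + 0.000884615)^52 ≈ 1.047053, so EAR ≈ 4.70531%.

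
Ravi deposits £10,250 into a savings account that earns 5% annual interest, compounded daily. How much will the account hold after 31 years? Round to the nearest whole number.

Periodic rate = 5%/365 = 0.000136986; periods = 365·31 = 11315.
A = 10,250·(1 + 0.05/365)^11315 ≈ 10,250·4.7109700645 ≈ 48,287.4432.

£48,287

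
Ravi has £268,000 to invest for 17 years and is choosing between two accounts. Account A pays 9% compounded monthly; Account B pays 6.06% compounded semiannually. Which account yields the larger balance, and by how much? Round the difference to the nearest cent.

A: (1 + 0.0075)^204 ≈ 4.591886891606, so 268,000 × 4.591886891606 ≈ 1,230,625.6870.
B: (1 + 0.0303)^34 ≈ 2.75908953571, so 268,000 × 2.75908953571 ≈ 739,435.9956.
Difference ≈ 491,189.6914 in favor of A.

Account A, by £491,189.69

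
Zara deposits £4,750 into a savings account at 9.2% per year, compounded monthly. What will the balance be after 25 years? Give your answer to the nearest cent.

Periodic rate = 9.2%/12 = 0.00766667; periods = 12·25 = 300.
A = 4,750·(1 + 0.092/12)^300 ≈ 4,750·9.8870729253 ≈ 46,963.5964.

£46,963.60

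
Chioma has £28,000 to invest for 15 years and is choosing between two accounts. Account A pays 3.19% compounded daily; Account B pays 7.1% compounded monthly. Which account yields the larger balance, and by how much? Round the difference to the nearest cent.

Account B, by £35,787.68

A: (1 + 0.0319/365)^5475 ≈ 1.6136183689, so 28,000 × 1.6136183689 ≈ 45,181.3143.
B: (1 + 0.071/12)^180 ≈ 2.8917496888, so 28,000 × 2.8917496888 ≈ 80,968.9913.
Difference ≈ 35,787.6770 in favor of B.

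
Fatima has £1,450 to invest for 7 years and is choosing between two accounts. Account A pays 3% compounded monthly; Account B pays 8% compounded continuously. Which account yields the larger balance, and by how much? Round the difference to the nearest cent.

Account B, by £750.11

A: (1 + 0.0025)^84 ≈ 1.233354801, so 1,450 × 1.233354801 ≈ 1,788.3645.
B: e^(0.08·7) = e^0.56 ≈ 1.7506725, so 1,450 × 1.7506725 ≈ 2,538.4751.
Difference ≈ 750.1107 in favor of B.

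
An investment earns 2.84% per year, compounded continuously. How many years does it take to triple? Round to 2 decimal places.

38.68 years

e^(0.0284t) = 3, so 0.0284t = ln 3 ≈ 1.0986.
t ≈ 1.0986/0.0284 ≈ 38.6835.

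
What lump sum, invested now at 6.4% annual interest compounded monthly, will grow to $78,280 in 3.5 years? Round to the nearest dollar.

$62,608

Growth factor = (1 + 0.064/12)^42 ≈ 1.2503265811.
P = 78,280/1.2503265811 ≈ 62,607.6428.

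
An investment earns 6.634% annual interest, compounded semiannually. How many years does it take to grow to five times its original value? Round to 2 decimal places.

24.66 years

(1 + 0.03317)^(2t) = 5.
2t = ln 5 / ln(1 + 0.03317) ≈ 1.6094/0.0326317 ≈ 49.3212.
t ≈ 24.6606.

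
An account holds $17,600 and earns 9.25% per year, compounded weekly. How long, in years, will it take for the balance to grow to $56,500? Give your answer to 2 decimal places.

12.62 years

(1 + 0.00177885)^(52t) = 56,500/17,600 = 3.2102.
52t·ln(1 + 0.00177885) = ln(3.2102); 52t = 1.1663/0.00177727 ≈ 656.2562.
t ≈ 12.6203 years.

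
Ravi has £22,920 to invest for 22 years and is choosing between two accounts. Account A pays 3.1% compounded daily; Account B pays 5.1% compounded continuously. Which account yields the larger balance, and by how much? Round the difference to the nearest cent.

A: (1 + 0.031/365)^8030 ≈ 1.977772161, so 22,920 × 1.977772161 ≈ 45,330.5379.
B: e^(0.051·22) = e^1.122 ≈ 3.0709900455, so 22,920 × 3.0709900455 ≈ 70,387.0918.
Difference ≈ 25,056.5539 in favor of B.

Account B, by £25,056.55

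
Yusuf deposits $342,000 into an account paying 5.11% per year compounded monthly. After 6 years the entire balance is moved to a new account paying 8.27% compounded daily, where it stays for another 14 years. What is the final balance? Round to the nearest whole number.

$1,477,976

Phase 1: 342,000·(1 + 0.0511/12)^72 ≈ 464,406.2843.
Phase 2: 464,406.2843·(1 + 0.0827/365)^5110 ≈ 1,477,975.6660.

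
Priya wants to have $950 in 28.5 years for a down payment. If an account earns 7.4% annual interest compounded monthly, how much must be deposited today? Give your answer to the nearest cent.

$116.04

Growth factor = (1 + 0.074/12)^342 ≈ 8.18680622.
P = 950/8.18680622 ≈ 116.0404.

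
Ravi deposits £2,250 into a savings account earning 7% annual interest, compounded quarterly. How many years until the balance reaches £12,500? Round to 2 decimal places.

(1 + 0.0175)^(4t) = 12,500/2,250 = 5.5556.
4t·ln(1 + 0.0175) = ln(5.5556); 4t = 1.7148/0.0173486 ≈ 98.8434.
t ≈ 24.7109 years.

24.71 years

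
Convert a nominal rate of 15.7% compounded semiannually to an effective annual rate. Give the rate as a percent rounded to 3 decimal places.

16.316%

EAR = (1 + 15.7%/2)^2 − 1 = (1 + 0.0785)^2 − 1.
(1 + 0.0785)^2 ≈ 1.163162, so EAR ≈ 16.31623%.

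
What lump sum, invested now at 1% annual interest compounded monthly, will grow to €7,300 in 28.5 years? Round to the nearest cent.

€5,490.36

Periodic rate = 1%/12 = 0.000833333; 342 periods.
P = 7,300/(1 + 0.01/12)^342 ≈ 7,300/1.329604216 ≈ 5,490.3556.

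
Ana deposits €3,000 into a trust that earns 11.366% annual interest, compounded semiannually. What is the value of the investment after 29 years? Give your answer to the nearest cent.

€74,031.91

Periodic rate = 11.366%/2 = 0.05683; periods = 2·29 = 58.
A = 3,000·(1 + 0.05683)^58 ≈ 3,000·24.677304169 ≈ 74,031.9125.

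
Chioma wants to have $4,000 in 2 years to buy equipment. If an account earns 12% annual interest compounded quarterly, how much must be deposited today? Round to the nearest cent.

$3,157.64

Periodic rate = 12%/4 = 0.03; 8 periods.
P = 4,000/(1 + 0.03)^8 ≈ 4,000/1.266770081 ≈ 3,157.6369.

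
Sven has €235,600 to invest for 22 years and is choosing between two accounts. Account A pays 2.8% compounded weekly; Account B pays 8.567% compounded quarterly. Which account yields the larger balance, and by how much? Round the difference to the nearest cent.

A: (1 + 0.028/52)^1144 ≈ 1.85120025158, so 235,600 × 1.85120025158 ≈ 436,142.7793.
B: (1 + 0.0214175)^88 ≈ 6.454905742397, so 235,600 × 6.454905742397 ≈ 1,520,775.7929.
Difference ≈ 1,084,633.0136 in favor of B.

Account B, by €1,084,633.01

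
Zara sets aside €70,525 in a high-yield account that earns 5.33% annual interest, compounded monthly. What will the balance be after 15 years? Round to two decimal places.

Growth factor = (1 + 0.0533/12)^180 ≈ 2.22049397838.
A ≈ 70,525 × 2.22049397838 ≈ 156,600.3378.

€156,600.34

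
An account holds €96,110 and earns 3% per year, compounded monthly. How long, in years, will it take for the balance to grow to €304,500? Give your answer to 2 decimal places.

38.49 years

(1 + 0.0025)^(12t) = 304,500/96,110 = 3.1682.
12t·ln(1 + 0.0025) = ln(3.1682); 12t = 1.1532/0.00249688 ≈ 461.8474.
t ≈ 38.4873 years.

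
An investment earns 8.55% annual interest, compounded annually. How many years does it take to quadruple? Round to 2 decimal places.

(1 + 0.0855)^t = 4.
t = ln 4 / ln(1 + 0.0855) ≈ 1.3863/0.0820407 ≈ 16.8976.

16.90 years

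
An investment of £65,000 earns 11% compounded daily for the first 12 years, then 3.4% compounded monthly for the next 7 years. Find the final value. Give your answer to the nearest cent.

Phase 1: 65,000·(1 + 0.11/365)^4380 ≈ 243,274.0062.
Phase 2: 243,274.0062·(1 + 0.034/12)^84 ≈ 308,540.1172.

£308,540.12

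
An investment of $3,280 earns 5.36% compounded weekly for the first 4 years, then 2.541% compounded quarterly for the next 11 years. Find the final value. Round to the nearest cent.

Phase 1: 3,280·(1 + 0.0536/52)^208 ≈ 4,063.8589.
Phase 2: 4,063.8589·(1 + 0.0063525)^44 ≈ 5,369.6297.

$5,369.63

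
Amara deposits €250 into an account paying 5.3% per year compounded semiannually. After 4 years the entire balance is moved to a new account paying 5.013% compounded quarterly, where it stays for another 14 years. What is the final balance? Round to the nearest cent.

€619.03

Phase 1: 250·(1 + 0.0265)^8 ≈ 308.1851.
Phase 2: 308.1851·(1 + 0.0125325)^56 ≈ 619.0334.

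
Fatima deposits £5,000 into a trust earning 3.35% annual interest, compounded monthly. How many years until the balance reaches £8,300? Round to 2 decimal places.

15.15 years

(1 + 0.00279167)^(12t) = 8,300/5,000 = 1.66.
12t·ln(1 + 0.00279167) = ln(1.66); 12t = 0.50682/0.00278778 ≈ 181.7999.
t ≈ 15.1500 years.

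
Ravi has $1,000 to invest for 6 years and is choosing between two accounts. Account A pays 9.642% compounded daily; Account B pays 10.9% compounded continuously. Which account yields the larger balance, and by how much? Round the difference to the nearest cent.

Account A growth factor: (1 + 0.09642/365)^2190 ≈ 1.783260805; balance ≈ 1,783.2608.
Account B growth factor: e^(0.109·6) = e^0.654 ≈ 1.923218337; balance ≈ 1,923.2183.
Account B is larger by 139.9575.

Account B, by $139.96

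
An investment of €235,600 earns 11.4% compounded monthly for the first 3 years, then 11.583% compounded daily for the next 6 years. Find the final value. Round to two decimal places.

After 3 years at 11.4%: 235,600 × 1.4054896055 ≈ 331,133.3511.
Then 6 years at 11.583%: 331,133.3511 × 2.00344810781 ≈ 663,408.4856.

€663,408.49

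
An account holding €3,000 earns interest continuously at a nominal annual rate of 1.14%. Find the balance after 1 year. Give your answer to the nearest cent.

€3,034.40

A = P·e^(rt) = 3,000·e^(0.0114·1) = 3,000·e^0.0114.
e^0.0114 ≈ 1.011465228, so A ≈ 3,034.3957.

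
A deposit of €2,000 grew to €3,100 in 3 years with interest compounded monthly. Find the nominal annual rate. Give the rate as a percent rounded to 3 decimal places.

The 36-period growth factor is 3,100/2,000 = 1.55.
r/12 = 1.55^(1/36) − 1 ≈ 0.0122481, so r ≈ 12·0.0122481 = 14.69778%.

14.698%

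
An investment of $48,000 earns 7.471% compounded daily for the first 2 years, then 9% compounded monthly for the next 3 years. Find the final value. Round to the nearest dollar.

$72,937

Phase 1: 48,000·(1 + 0.07471/365)^730 ≈ 55,734.8554.
Phase 2: 55,734.8554·(1 + 0.0075)^36 ≈ 72,937.1605.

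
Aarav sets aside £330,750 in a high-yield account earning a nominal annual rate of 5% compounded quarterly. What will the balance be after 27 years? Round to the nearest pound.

£1,265,212

Growth factor = (1 + 0.0125)^108 ≈ 3.82528188445.
A ≈ 330,750 × 3.82528188445 ≈ 1,265,211.9833.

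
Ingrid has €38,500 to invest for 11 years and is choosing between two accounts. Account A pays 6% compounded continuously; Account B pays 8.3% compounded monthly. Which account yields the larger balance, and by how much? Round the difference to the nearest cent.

A: e^(0.06·11) = e^0.66 ≈ 1.9347923344, so 38,500 × 1.9347923344 ≈ 74,489.5049.
B: (1 + 0.083/12)^132 ≈ 2.4839673651, so 38,500 × 2.4839673651 ≈ 95,632.7436.
Difference ≈ 21,143.2387 in favor of B.

Account B, by €21,143.24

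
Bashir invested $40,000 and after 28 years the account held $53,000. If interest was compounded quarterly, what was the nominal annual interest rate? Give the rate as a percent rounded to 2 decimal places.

(1 + r/4)^112 = 53,000/40,000 = 1.325.
1 + r/4 = 1.325^(1/112) ≈ 1.002516, so r/4 ≈ 0.00251577.
r ≈ 4·0.00251577 = 1.00631%.

1.01%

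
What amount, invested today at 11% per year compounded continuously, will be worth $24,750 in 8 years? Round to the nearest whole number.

P = A·e^(−rt) = 24,750·e^(−0.88).
e^(−0.88) ≈ 0.41478291168, so P ≈ 10,265.8771.

$10,266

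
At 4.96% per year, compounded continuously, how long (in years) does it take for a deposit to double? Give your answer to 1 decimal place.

14.0 years

e^(0.0496t) = 2, so 0.0496t = ln 2 ≈ 0.69315.
t ≈ 0.69315/0.0496 ≈ 13.9747.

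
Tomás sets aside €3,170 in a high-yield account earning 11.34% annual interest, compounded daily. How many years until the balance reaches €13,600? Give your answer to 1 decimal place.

We need (1 + 0.000310685)^(365t) = 4.2902, so 365t = ln 4.2902 / ln 1.000311 ≈ 4688.2365.
t ≈ 4688.2365/365 = 12.8445 years.

12.8 years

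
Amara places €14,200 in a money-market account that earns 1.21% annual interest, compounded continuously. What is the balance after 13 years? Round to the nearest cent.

A = P·e^(rt) = 14,200·e^(0.0121·13) = 14,200·e^0.1573.
e^0.1573 ≈ 1.1703466652, so A ≈ 16,618.9226.

€16,618.92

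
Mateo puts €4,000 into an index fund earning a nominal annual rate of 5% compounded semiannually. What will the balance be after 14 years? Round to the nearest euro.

€7,986

Periodic rate = 5%/2 = 0.025; periods = 2·14 = 28.
A = 4,000·(1 + 0.025)^28 ≈ 4,000·1.996495019 ≈ 7,985.9801.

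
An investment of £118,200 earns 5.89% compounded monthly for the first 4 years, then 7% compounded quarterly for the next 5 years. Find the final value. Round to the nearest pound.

£211,532

After 4 years at 5.89%: 118,200 × 1.26493872643 ≈ 149,515.7575.
Then 5 years at 7%: 149,515.7575 × 1.41477819576 ≈ 211,531.6336.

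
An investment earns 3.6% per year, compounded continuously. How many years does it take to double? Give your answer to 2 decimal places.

e^(0.036t) = 2, so 0.036t = ln 2 ≈ 0.69315.
t ≈ 0.69315/0.036 ≈ 19.2541.

19.25 years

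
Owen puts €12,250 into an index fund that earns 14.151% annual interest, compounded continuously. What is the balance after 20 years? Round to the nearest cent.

A = P·e^(rt) = 12,250·e^(0.14151·20) = 12,250·e^2.8302.
e^2.8302 ≈ 16.9488502556, so A ≈ 207,623.4156.

€207,623.42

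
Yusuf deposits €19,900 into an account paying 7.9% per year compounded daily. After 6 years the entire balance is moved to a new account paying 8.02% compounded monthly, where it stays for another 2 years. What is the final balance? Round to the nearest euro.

€37,507

After 6 years at 7.9%: 19,900 × 1.606324599 ≈ 31,965.8595.
Then 2 years at 8.02%: 31,965.8595 × 1.1733540687 ≈ 37,507.2713.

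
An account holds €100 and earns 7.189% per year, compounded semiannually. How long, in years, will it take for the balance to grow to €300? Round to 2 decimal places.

We need (1 + 0.035945)^(2t) = 3, so 2t = ln 3 / ln 1.035945 ≈ 31.1098.
t ≈ 31.1098/2 = 15.5549 years.

15.55 years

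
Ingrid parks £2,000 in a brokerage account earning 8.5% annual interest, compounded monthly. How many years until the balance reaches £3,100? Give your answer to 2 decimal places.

(1 + 0.00708333)^(12t) = 3,100/2,000 = 1.55.
12t·ln(1 + 0.00708333) = ln(1.55); 12t = 0.43825/0.00705836 ≈ 62.0902.
t ≈ 5.1742 years.

5.17 years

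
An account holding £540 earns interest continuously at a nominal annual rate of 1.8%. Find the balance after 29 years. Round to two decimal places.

A = P·e^(rt) = 540·e^(0.018·29) = 540·e^0.522.
e^0.522 ≈ 1.68539507, so A ≈ 910.1133.

£910.11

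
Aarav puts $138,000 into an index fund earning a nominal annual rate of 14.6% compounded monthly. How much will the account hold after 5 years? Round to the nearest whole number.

$285,102

Growth factor = (1 + 0.146/12)^60 ≈ 2.06595969386.
A ≈ 138,000 × 2.06595969386 ≈ 285,102.4378.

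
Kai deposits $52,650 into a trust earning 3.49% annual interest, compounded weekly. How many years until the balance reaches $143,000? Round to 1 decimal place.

We need (1 + 0.000671154)^(52t) = 2.716, so 52t = ln 2.716 / ln 1.000671 ≈ 1489.2467.
t ≈ 1489.2467/52 = 28.6394 years.

28.6 years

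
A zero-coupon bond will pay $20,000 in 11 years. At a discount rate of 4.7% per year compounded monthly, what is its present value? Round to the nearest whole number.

Growth factor = (1 + 0.047/12)^132 ≈ 1.6752965218.
P = 20,000/1.6752965218 ≈ 11,938.1851.

$11,938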